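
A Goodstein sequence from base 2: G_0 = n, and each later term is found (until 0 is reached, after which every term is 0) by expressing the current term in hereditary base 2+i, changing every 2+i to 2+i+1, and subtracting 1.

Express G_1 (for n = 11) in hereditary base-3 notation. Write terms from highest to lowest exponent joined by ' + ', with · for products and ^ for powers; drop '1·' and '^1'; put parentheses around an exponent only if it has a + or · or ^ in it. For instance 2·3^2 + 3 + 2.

3^(3 + 1) + 3

(0) 11|_2 = 2^(2 + 1) + 2 + 1 ↦ 3^(3 + 1) + 3 + 1|_3 = 85 ⇒ 84
(1) 84|_3 = 3^(3 + 1) + 3 ↦ 4^(4 + 1) + 4|_4 = 1028 ⇒ 1027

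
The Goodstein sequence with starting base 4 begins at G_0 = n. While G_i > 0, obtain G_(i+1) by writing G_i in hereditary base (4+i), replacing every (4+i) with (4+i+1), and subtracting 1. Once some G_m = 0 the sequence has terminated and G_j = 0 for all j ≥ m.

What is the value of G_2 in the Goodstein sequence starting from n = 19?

[0] 19 ≡ 4^2 + 3 (base 4). Lift 5: 28. −1: 27.
[1] 27 ≡ 5^2 + 2 (base 5). Lift 6: 38. −1: 37.

37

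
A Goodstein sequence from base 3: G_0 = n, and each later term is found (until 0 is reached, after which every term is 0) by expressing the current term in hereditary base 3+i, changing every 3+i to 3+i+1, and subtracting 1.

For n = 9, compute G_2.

17

(0) 9|_3 = 3^2 ↦ 4^2|_4 = 16 ⇒ 15
(1) 15|_4 = 3·4 + 3 ↦ 3·5 + 3|_5 = 18 ⇒ 17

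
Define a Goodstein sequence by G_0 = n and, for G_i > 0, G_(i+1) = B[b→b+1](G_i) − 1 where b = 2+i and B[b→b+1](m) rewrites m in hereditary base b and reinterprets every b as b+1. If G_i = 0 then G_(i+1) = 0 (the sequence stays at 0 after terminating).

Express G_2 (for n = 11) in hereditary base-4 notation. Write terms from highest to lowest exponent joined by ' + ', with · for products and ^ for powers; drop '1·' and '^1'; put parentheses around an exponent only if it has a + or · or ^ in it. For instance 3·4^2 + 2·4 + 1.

[0] 11 ≡ 2^(2 + 1) + 2 + 1 (base 2). Lift 3: 85. −1: 84.
[1] 84 ≡ 3^(3 + 1) + 3 (base 3). Lift 4: 1028. −1: 1027.
[2] 1027 ≡ 4^(4 + 1) + 3 (base 4). Lift 5: 15628. −1: 15627.

4^(4 + 1) + 3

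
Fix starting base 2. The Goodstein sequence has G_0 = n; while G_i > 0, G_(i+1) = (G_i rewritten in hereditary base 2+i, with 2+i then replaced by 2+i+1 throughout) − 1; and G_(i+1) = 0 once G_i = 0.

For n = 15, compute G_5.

(0) 15|_2 = 2^(2 + 1) + 2^2 + 2 + 1 ↦ 3^(3 + 1) + 3^3 + 3 + 1|_3 = 112 ⇒ 111
(1) 111|_3 = 3^(3 + 1) + 3^3 + 3 ↦ 4^(4 + 1) + 4^4 + 4|_4 = 1284 ⇒ 1283
(2) 1283|_4 = 4^(4 + 1) + 4^4 + 3 ↦ 5^(5 + 1) + 5^5 + 3|_5 = 18753 ⇒ 18752
(3) 18752|_5 = 5^(5 + 1) + 5^5 + 2 ↦ 6^(6 + 1) + 6^6 + 2|_6 = 326594 ⇒ 326593
(4) 326593|_6 = 6^(6 + 1) + 6^6 + 1 ↦ 7^(7 + 1) + 7^7 + 1|_7 = 6588345 ⇒ 6588344
(5) 6588344|_7 = 7^(7 + 1) + 7^7 ↦ 8^(8 + 1) + 8^8|_8 = 150994944 ⇒ 150994943

6588344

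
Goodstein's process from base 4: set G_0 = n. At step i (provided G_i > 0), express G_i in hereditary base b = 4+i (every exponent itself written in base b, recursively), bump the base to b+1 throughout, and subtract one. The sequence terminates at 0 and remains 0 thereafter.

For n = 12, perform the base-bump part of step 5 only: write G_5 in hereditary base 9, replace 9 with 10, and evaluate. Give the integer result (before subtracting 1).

(0) 12|_4 = 3·4 ↦ 3·5|_5 = 15 ⇒ 14
(1) 14|_5 = 2·5 + 4 ↦ 2·6 + 4|_6 = 16 ⇒ 15
(2) 15|_6 = 2·6 + 3 ↦ 2·7 + 3|_7 = 17 ⇒ 16
(3) 16|_7 = 2·7 + 2 ↦ 2·8 + 2|_8 = 18 ⇒ 17
(4) 17|_8 = 2·8 + 1 ↦ 2·9 + 1|_9 = 19 ⇒ 18
(5) 18|_9 = 2·9 ↦ 2·10|_10 = 20 ⇒ 19

20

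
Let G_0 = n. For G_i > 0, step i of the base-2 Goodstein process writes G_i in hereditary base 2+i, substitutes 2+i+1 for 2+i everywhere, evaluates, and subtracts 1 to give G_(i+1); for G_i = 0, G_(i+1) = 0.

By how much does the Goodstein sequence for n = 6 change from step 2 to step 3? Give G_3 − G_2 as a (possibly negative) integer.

[0] 6 ≡ 2^2 + 2 (base 2). Lift 3: 30. −1: 29.
[1] 29 ≡ 3^3 + 2 (base 3). Lift 4: 258. −1: 257.
[2] 257 ≡ 4^4 + 1 (base 4). Lift 5: 3126. −1: 3125.

2868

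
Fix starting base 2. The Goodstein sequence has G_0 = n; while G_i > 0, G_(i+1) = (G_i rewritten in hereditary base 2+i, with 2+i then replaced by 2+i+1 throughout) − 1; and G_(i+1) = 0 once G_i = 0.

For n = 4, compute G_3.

60

base 2: 4 = 2^2; at 3: 3^3 = 27; next = 26
base 3: 26 = 2·3^2 + 2·3 + 2; at 4: 2·4^2 + 2·4 + 2 = 42; next = 41
base 4: 41 = 2·4^2 + 2·4 + 1; at 5: 2·5^2 + 2·5 + 1 = 61; next = 60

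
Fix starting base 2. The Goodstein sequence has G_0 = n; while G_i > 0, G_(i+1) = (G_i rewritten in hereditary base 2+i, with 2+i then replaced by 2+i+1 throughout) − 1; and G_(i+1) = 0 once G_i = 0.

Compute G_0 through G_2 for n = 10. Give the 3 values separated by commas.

base 2: 10 = 2^(2 + 1) + 2; at 3: 3^(3 + 1) + 3 = 84; next = 83
base 3: 83 = 3^(3 + 1) + 2; at 4: 4^(4 + 1) + 2 = 1026; next = 1025

10, 83, 1025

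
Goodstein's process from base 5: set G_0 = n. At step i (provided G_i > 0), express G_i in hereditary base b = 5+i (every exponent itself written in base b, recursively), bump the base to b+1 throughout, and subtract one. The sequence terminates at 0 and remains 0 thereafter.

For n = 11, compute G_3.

i=0: 11 = 2·5 + 1 (b=5); 5→6: 2·6 + 1 = 13; 13−1 = 12
i=1: 12 = 2·6 (b=6); 6→7: 2·7 = 14; 14−1 = 13
i=2: 13 = 7 + 6 (b=7); 7→8: 8 + 6 = 14; 14−1 = 13
i=3: 13 = 8 + 5 (b=8); 8→9: 9 + 5 = 14; 14−1 = 13

13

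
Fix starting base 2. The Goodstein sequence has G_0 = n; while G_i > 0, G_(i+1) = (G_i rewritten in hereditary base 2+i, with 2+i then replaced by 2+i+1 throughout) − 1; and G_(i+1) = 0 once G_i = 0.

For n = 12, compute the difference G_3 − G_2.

14620

(0) 12|_2 = 2^(2 + 1) + 2^2 ↦ 3^(3 + 1) + 3^3|_3 = 108 ⇒ 107
(1) 107|_3 = 3^(3 + 1) + 2·3^2 + 2·3 + 2 ↦ 4^(4 + 1) + 2·4^2 + 2·4 + 2|_4 = 1066 ⇒ 1065
(2) 1065|_4 = 4^(4 + 1) + 2·4^2 + 2·4 + 1 ↦ 5^(5 + 1) + 2·5^2 + 2·5 + 1|_5 = 15686 ⇒ 15685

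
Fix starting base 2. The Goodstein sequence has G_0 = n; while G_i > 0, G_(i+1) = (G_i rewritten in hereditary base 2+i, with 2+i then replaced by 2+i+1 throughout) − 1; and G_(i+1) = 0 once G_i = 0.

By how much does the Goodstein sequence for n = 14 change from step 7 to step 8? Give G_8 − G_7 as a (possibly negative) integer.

96513439003

14 —HB2→ 2^(2 + 1) + 2^2 + 2 —bump→ 3^(3 + 1) + 3^3 + 3 = 111 —(−1)→ 110
110 —HB3→ 3^(3 + 1) + 3^3 + 2 —bump→ 4^(4 + 1) + 4^4 + 2 = 1282 —(−1)→ 1281
1281 —HB4→ 4^(4 + 1) + 4^4 + 1 —bump→ 5^(5 + 1) + 5^5 + 1 = 18751 —(−1)→ 18750
18750 —HB5→ 5^(5 + 1) + 5^5 —bump→ 6^(6 + 1) + 6^6 = 326592 —(−1)→ 326591
326591 —HB6→ 6^(6 + 1) + 5·6^5 + 5·6^4 + 5·6^3 + 5·6^2 + 5·6 + 5 —bump→ 7^(7 + 1) + 5·7^5 + 5·7^4 + 5·7^3 + 5·7^2 + 5·7 + 5 = 5862841 —(−1)→ 5862840
5862840 —HB7→ 7^(7 + 1) + 5·7^5 + 5·7^4 + 5·7^3 + 5·7^2 + 5·7 + 4 —bump→ 8^(8 + 1) + 5·8^5 + 5·8^4 + 5·8^3 + 5·8^2 + 5·8 + 4 = 134404972 —(−1)→ 134404971
134404971 —HB8→ 8^(8 + 1) + 5·8^5 + 5·8^4 + 5·8^3 + 5·8^2 + 5·8 + 3 —bump→ 9^(9 + 1) + 5·9^5 + 5·9^4 + 5·9^3 + 5·9^2 + 5·9 + 3 = 3487116549 —(−1)→ 3487116548
3487116548 —HB9→ 9^(9 + 1) + 5·9^5 + 5·9^4 + 5·9^3 + 5·9^2 + 5·9 + 2 —bump→ 10^(10 + 1) + 5·10^5 + 5·10^4 + 5·10^3 + 5·10^2 + 5·10 + 2 = 100000555552 —(−1)→ 100000555551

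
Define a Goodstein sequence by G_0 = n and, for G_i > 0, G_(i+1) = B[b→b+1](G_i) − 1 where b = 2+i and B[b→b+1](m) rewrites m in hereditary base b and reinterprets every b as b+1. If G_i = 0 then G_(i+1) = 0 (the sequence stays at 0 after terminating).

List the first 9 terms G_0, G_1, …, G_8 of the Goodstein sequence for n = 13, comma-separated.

13, 108, 1279, 16092, 280711, 5765998, 134219479, 3486786855, 100000003325

G_0 = 13. HB_2(13) = 2^(2 + 1) + 2^2 + 1. Bump = 109. G_1 = 108.
G_1 = 108. HB_3(108) = 3^(3 + 1) + 3^3. Bump = 1280. G_2 = 1279.
G_2 = 1279. HB_4(1279) = 4^(4 + 1) + 3·4^3 + 3·4^2 + 3·4 + 3. Bump = 16093. G_3 = 16092.
G_3 = 16092. HB_5(16092) = 5^(5 + 1) + 3·5^3 + 3·5^2 + 3·5 + 2. Bump = 280712. G_4 = 280711.
G_4 = 280711. HB_6(280711) = 6^(6 + 1) + 3·6^3 + 3·6^2 + 3·6 + 1. Bump = 5765999. G_5 = 5765998.
G_5 = 5765998. HB_7(5765998) = 7^(7 + 1) + 3·7^3 + 3·7^2 + 3·7. Bump = 134219480. G_6 = 134219479.
G_6 = 134219479. HB_8(134219479) = 8^(8 + 1) + 3·8^3 + 3·8^2 + 2·8 + 7. Bump = 3486786856. G_7 = 3486786855.
G_7 = 3486786855. HB_9(3486786855) = 9^(9 + 1) + 3·9^3 + 3·9^2 + 2·9 + 6. Bump = 100000003326. G_8 = 100000003325.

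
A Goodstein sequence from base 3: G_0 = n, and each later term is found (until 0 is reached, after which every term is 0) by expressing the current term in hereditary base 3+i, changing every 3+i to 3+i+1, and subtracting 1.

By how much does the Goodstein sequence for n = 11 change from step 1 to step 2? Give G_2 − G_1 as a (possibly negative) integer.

8

G_0=11  [base 3] 3^2 + 2  →[3↦4]→  4^2 + 2 = 18  −1 ⇒ G_1=17
G_1=17  [base 4] 4^2 + 1  →[4↦5]→  5^2 + 1 = 26  −1 ⇒ G_2=25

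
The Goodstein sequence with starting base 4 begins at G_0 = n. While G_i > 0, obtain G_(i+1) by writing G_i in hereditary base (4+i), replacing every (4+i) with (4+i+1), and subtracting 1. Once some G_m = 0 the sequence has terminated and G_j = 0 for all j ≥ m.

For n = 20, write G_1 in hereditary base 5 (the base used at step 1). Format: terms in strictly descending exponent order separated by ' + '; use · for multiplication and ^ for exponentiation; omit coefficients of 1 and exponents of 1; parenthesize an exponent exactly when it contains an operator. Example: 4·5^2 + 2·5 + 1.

step 0: 20 = 4^2 + 4; sub 5 for 4: 5^2 + 5; = 30; G_1 = 30−1 = 29
step 1: 29 = 5^2 + 4; sub 6 for 5: 6^2 + 4; = 40; G_2 = 40−1 = 39

5^2 + 4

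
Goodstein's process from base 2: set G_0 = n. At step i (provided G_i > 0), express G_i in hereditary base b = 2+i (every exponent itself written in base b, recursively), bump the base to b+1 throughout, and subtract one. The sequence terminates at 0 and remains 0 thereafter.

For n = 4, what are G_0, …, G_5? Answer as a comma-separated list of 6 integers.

step 0: 4 = 2^2; sub 3 for 2: 3^3; = 27; G_1 = 27−1 = 26
step 1: 26 = 2·3^2 + 2·3 + 2; sub 4 for 3: 2·4^2 + 2·4 + 2; = 42; G_2 = 42−1 = 41
step 2: 41 = 2·4^2 + 2·4 + 1; sub 5 for 4: 2·5^2 + 2·5 + 1; = 61; G_3 = 61−1 = 60
step 3: 60 = 2·5^2 + 2·5; sub 6 for 5: 2·6^2 + 2·6; = 84; G_4 = 84−1 = 83
step 4: 83 = 2·6^2 + 6 + 5; sub 7 for 6: 2·7^2 + 7 + 5; = 110; G_5 = 110−1 = 109

4, 26, 41, 60, 83, 109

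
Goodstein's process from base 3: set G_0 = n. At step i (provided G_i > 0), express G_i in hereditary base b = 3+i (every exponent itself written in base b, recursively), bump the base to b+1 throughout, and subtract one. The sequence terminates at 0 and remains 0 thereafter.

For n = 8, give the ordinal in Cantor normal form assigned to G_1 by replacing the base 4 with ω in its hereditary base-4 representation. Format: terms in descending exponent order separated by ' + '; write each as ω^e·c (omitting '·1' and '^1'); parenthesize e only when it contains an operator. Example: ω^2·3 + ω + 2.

ω·2 + 1

base 3: 8 = 2·3 + 2; at 4: 2·4 + 2 = 10; next = 9
base 4: 9 = 2·4 + 1; at 5: 2·5 + 1 = 11; next = 10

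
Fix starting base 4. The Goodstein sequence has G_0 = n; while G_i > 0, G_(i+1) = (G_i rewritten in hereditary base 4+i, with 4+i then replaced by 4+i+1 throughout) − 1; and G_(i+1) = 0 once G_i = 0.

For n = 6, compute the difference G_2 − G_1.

0

G_0=6  [base 4] 4 + 2  →[4↦5]→  5 + 2 = 7  −1 ⇒ G_1=6
G_1=6  [base 5] 5 + 1  →[5↦6]→  6 + 1 = 7  −1 ⇒ G_2=6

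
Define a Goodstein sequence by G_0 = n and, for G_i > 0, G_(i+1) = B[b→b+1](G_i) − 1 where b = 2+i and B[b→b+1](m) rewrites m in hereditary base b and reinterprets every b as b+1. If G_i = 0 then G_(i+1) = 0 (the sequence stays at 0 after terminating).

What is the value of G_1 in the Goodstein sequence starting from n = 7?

30

G_0=7  [base 2] 2^2 + 2 + 1  →[2↦3]→  3^3 + 3 + 1 = 31  −1 ⇒ G_1=30
G_1=30  [base 3] 3^3 + 3  →[3↦4]→  4^4 + 4 = 260  −1 ⇒ G_2=259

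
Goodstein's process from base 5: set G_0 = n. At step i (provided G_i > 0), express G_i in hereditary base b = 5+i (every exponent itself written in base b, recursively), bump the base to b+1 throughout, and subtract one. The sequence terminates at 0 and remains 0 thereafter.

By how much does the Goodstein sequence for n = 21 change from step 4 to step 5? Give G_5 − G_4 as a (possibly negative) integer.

2

base 5: 21 = 4·5 + 1; at 6: 4·6 + 1 = 25; next = 24
base 6: 24 = 4·6; at 7: 4·7 = 28; next = 27
base 7: 27 = 3·7 + 6; at 8: 3·8 + 6 = 30; next = 29
base 8: 29 = 3·8 + 5; at 9: 3·9 + 5 = 32; next = 31
base 9: 31 = 3·9 + 4; at 10: 3·10 + 4 = 34; next = 33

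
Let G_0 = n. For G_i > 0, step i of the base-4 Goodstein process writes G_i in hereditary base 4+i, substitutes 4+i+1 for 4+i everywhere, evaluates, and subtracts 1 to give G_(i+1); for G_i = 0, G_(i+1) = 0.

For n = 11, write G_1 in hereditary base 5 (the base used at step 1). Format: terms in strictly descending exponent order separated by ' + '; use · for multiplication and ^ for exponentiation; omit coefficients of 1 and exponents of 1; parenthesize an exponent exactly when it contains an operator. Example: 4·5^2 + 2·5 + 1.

2·5 + 2

i=0: 11 = 2·4 + 3 (b=4); 4→5: 2·5 + 3 = 13; 13−1 = 12
i=1: 12 = 2·5 + 2 (b=5); 5→6: 2·6 + 2 = 14; 14−1 = 13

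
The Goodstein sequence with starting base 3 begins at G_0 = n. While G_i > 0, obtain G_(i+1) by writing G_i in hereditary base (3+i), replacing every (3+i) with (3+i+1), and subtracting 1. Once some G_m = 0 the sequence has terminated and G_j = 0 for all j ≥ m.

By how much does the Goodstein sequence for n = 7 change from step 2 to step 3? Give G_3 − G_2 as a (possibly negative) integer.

0

7 —HB3→ 2·3 + 1 —bump→ 2·4 + 1 = 9 —(−1)→ 8
8 —HB4→ 2·4 —bump→ 2·5 = 10 —(−1)→ 9
9 —HB5→ 5 + 4 —bump→ 6 + 4 = 10 —(−1)→ 9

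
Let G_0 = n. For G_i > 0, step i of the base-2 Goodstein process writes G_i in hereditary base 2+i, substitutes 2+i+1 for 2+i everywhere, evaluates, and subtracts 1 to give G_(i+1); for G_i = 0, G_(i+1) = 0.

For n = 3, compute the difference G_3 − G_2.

[0] 3 ≡ 2 + 1 (base 2). Lift 3: 4. −1: 3.
[1] 3 ≡ 3 (base 3). Lift 4: 4. −1: 3.
[2] 3 ≡ 3 (base 4). Lift 5: 3. −1: 2.

-1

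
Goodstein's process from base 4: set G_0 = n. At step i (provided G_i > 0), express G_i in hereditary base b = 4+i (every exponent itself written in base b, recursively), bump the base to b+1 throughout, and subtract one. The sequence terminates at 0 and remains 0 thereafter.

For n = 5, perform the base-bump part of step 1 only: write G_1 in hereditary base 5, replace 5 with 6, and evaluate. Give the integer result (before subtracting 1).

G_0=5  [base 4] 4 + 1  →[4↦5]→  5 + 1 = 6  −1 ⇒ G_1=5
G_1=5  [base 5] 5  →[5↦6]→  6 = 6  −1 ⇒ G_2=5

6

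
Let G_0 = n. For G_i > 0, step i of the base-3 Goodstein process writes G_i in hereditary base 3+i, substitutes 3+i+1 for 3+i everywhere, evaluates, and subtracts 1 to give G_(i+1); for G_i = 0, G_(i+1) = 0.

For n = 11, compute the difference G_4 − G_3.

4

i=0: 11 = 3^2 + 2 (b=3); 3→4: 4^2 + 2 = 18; 18−1 = 17
i=1: 17 = 4^2 + 1 (b=4); 4→5: 5^2 + 1 = 26; 26−1 = 25
i=2: 25 = 5^2 (b=5); 5→6: 6^2 = 36; 36−1 = 35
i=3: 35 = 5·6 + 5 (b=6); 6→7: 5·7 + 5 = 40; 40−1 = 39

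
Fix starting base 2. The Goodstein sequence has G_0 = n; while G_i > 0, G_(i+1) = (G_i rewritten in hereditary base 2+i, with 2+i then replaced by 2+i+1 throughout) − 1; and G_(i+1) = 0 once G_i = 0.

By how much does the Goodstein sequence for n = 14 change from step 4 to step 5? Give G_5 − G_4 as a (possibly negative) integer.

14 —HB2→ 2^(2 + 1) + 2^2 + 2 —bump→ 3^(3 + 1) + 3^3 + 3 = 111 —(−1)→ 110
110 —HB3→ 3^(3 + 1) + 3^3 + 2 —bump→ 4^(4 + 1) + 4^4 + 2 = 1282 —(−1)→ 1281
1281 —HB4→ 4^(4 + 1) + 4^4 + 1 —bump→ 5^(5 + 1) + 5^5 + 1 = 18751 —(−1)→ 18750
18750 —HB5→ 5^(5 + 1) + 5^5 —bump→ 6^(6 + 1) + 6^6 = 326592 —(−1)→ 326591
326591 —HB6→ 6^(6 + 1) + 5·6^5 + 5·6^4 + 5·6^3 + 5·6^2 + 5·6 + 5 —bump→ 7^(7 + 1) + 5·7^5 + 5·7^4 + 5·7^3 + 5·7^2 + 5·7 + 5 = 5862841 —(−1)→ 5862840

5536249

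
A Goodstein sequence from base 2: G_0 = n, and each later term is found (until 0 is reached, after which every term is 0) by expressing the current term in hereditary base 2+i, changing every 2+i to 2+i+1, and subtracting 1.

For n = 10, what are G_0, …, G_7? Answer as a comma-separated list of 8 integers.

base 2: 10 = 2^(2 + 1) + 2; at 3: 3^(3 + 1) + 3 = 84; next = 83
base 3: 83 = 3^(3 + 1) + 2; at 4: 4^(4 + 1) + 2 = 1026; next = 1025
base 4: 1025 = 4^(4 + 1) + 1; at 5: 5^(5 + 1) + 1 = 15626; next = 15625
base 5: 15625 = 5^(5 + 1); at 6: 6^(6 + 1) = 279936; next = 279935
base 6: 279935 = 5·6^6 + 5·6^5 + 5·6^4 + 5·6^3 + 5·6^2 + 5·6 + 5; at 7: 5·7^7 + 5·7^5 + 5·7^4 + 5·7^3 + 5·7^2 + 5·7 + 5 = 4215755; next = 4215754
base 7: 4215754 = 5·7^7 + 5·7^5 + 5·7^4 + 5·7^3 + 5·7^2 + 5·7 + 4; at 8: 5·8^8 + 5·8^5 + 5·8^4 + 5·8^3 + 5·8^2 + 5·8 + 4 = 84073324; next = 84073323
base 8: 84073323 = 5·8^8 + 5·8^5 + 5·8^4 + 5·8^3 + 5·8^2 + 5·8 + 3; at 9: 5·9^9 + 5·9^5 + 5·9^4 + 5·9^3 + 5·9^2 + 5·9 + 3 = 1937434593; next = 1937434592

10, 83, 1025, 15625, 279935, 4215754, 84073323, 1937434592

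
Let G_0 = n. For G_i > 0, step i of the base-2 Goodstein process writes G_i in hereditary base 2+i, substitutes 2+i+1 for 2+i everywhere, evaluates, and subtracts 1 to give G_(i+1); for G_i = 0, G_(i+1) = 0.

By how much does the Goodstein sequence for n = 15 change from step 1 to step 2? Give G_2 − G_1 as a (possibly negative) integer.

1172

(0) 15|_2 = 2^(2 + 1) + 2^2 + 2 + 1 ↦ 3^(3 + 1) + 3^3 + 3 + 1|_3 = 112 ⇒ 111
(1) 111|_3 = 3^(3 + 1) + 3^3 + 3 ↦ 4^(4 + 1) + 4^4 + 4|_4 = 1284 ⇒ 1283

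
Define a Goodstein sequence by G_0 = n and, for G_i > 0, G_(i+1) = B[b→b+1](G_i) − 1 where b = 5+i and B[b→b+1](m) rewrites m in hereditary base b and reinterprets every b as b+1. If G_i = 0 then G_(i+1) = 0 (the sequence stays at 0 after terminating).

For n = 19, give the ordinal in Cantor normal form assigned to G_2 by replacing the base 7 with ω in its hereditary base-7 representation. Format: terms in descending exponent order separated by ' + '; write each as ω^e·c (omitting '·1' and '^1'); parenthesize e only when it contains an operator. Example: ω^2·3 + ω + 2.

G_0=19  [base 5] 3·5 + 4  →[5↦6]→  3·6 + 4 = 22  −1 ⇒ G_1=21
G_1=21  [base 6] 3·6 + 3  →[6↦7]→  3·7 + 3 = 24  −1 ⇒ G_2=23
G_2=23  [base 7] 3·7 + 2  →[7↦8]→  3·8 + 2 = 26  −1 ⇒ G_3=25

ω·3 + 2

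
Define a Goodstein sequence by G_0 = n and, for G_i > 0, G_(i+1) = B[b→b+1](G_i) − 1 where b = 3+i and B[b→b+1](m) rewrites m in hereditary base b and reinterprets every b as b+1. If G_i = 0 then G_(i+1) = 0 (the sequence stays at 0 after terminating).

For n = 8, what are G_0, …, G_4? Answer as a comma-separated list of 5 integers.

8, 9, 10, 11, 11

(0) 8|_3 = 2·3 + 2 ↦ 2·4 + 2|_4 = 10 ⇒ 9
(1) 9|_4 = 2·4 + 1 ↦ 2·5 + 1|_5 = 11 ⇒ 10
(2) 10|_5 = 2·5 ↦ 2·6|_6 = 12 ⇒ 11
(3) 11|_6 = 6 + 5 ↦ 7 + 5|_7 = 12 ⇒ 11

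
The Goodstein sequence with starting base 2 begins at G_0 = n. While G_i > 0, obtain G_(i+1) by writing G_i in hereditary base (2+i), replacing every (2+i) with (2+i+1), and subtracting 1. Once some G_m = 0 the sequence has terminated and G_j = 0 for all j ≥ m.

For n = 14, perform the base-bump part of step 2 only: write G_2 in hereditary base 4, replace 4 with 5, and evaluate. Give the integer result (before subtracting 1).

18751

step 0: 14 = 2^(2 + 1) + 2^2 + 2; sub 3 for 2: 3^(3 + 1) + 3^3 + 3; = 111; G_1 = 111−1 = 110
step 1: 110 = 3^(3 + 1) + 3^3 + 2; sub 4 for 3: 4^(4 + 1) + 4^4 + 2; = 1282; G_2 = 1282−1 = 1281
step 2: 1281 = 4^(4 + 1) + 4^4 + 1; sub 5 for 4: 5^(5 + 1) + 5^5 + 1; = 18751; G_3 = 18751−1 = 18750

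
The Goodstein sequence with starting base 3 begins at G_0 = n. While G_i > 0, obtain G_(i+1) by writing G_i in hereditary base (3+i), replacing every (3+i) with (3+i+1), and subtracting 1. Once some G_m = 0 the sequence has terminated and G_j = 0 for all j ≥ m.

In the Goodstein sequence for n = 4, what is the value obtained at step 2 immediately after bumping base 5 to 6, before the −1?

i=0: 4 = 3 + 1 (b=3); 3→4: 4 + 1 = 5; 5−1 = 4
i=1: 4 = 4 (b=4); 4→5: 5 = 5; 5−1 = 4
i=2: 4 = 4 (b=5); 5→6: 4 = 4; 4−1 = 3

4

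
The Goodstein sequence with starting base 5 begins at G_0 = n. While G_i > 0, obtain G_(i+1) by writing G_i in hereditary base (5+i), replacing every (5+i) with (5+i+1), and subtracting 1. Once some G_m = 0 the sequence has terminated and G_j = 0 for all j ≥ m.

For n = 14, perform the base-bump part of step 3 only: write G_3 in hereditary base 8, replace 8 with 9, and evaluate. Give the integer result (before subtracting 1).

G_0 = 14. HB_5(14) = 2·5 + 4. Bump = 16. G_1 = 15.
G_1 = 15. HB_6(15) = 2·6 + 3. Bump = 17. G_2 = 16.
G_2 = 16. HB_7(16) = 2·7 + 2. Bump = 18. G_3 = 17.
G_3 = 17. HB_8(17) = 2·8 + 1. Bump = 19. G_4 = 18.

19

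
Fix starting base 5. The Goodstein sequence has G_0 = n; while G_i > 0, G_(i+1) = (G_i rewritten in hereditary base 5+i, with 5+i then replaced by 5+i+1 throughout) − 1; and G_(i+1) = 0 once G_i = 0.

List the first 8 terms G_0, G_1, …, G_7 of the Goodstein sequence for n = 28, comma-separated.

G_0=28  [base 5] 5^2 + 3  →[5↦6]→  6^2 + 3 = 39  −1 ⇒ G_1=38
G_1=38  [base 6] 6^2 + 2  →[6↦7]→  7^2 + 2 = 51  −1 ⇒ G_2=50
G_2=50  [base 7] 7^2 + 1  →[7↦8]→  8^2 + 1 = 65  −1 ⇒ G_3=64
G_3=64  [base 8] 8^2  →[8↦9]→  9^2 = 81  −1 ⇒ G_4=80
G_4=80  [base 9] 8·9 + 8  →[9↦10]→  8·10 + 8 = 88  −1 ⇒ G_5=87
G_5=87  [base 10] 8·10 + 7  →[10↦11]→  8·11 + 7 = 95  −1 ⇒ G_6=94
G_6=94  [base 11] 8·11 + 6  →[11↦12]→  8·12 + 6 = 102  −1 ⇒ G_7=101

28, 38, 50, 64, 80, 87, 94, 101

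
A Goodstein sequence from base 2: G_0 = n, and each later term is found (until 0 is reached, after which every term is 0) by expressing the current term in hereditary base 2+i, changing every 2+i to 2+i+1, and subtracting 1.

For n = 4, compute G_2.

41

G_0 = 4. HB_2(4) = 2^2. Bump = 27. G_1 = 26.
G_1 = 26. HB_3(26) = 2·3^2 + 2·3 + 2. Bump = 42. G_2 = 41.
G_2 = 41. HB_4(41) = 2·4^2 + 2·4 + 1. Bump = 61. G_3 = 60.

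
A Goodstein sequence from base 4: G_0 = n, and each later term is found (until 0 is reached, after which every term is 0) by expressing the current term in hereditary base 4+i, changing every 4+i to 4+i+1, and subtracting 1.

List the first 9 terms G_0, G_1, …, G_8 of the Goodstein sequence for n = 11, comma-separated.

step 0: 11 = 2·4 + 3; sub 5 for 4: 2·5 + 3; = 13; G_1 = 13−1 = 12
step 1: 12 = 2·5 + 2; sub 6 for 5: 2·6 + 2; = 14; G_2 = 14−1 = 13
step 2: 13 = 2·6 + 1; sub 7 for 6: 2·7 + 1; = 15; G_3 = 15−1 = 14
step 3: 14 = 2·7; sub 8 for 7: 2·8; = 16; G_4 = 16−1 = 15
step 4: 15 = 8 + 7; sub 9 for 8: 9 + 7; = 16; G_5 = 16−1 = 15
step 5: 15 = 9 + 6; sub 10 for 9: 10 + 6; = 16; G_6 = 16−1 = 15
step 6: 15 = 10 + 5; sub 11 for 10: 11 + 5; = 16; G_7 = 16−1 = 15
step 7: 15 = 11 + 4; sub 12 for 11: 12 + 4; = 16; G_8 = 16−1 = 15

11, 12, 13, 14, 15, 15, 15, 15, 15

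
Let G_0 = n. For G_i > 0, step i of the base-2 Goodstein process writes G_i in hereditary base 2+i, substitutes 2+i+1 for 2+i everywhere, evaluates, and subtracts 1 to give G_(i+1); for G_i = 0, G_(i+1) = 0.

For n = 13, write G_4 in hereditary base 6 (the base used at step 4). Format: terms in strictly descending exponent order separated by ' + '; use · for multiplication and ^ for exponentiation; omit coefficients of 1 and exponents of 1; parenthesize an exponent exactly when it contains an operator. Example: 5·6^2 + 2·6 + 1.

i=0: 13 = 2^(2 + 1) + 2^2 + 1 (b=2); 2→3: 3^(3 + 1) + 3^3 + 1 = 109; 109−1 = 108
i=1: 108 = 3^(3 + 1) + 3^3 (b=3); 3→4: 4^(4 + 1) + 4^4 = 1280; 1280−1 = 1279
i=2: 1279 = 4^(4 + 1) + 3·4^3 + 3·4^2 + 3·4 + 3 (b=4); 4→5: 5^(5 + 1) + 3·5^3 + 3·5^2 + 3·5 + 3 = 16093; 16093−1 = 16092
i=3: 16092 = 5^(5 + 1) + 3·5^3 + 3·5^2 + 3·5 + 2 (b=5); 5→6: 6^(6 + 1) + 3·6^3 + 3·6^2 + 3·6 + 2 = 280712; 280712−1 = 280711

6^(6 + 1) + 3·6^3 + 3·6^2 + 3·6 + 1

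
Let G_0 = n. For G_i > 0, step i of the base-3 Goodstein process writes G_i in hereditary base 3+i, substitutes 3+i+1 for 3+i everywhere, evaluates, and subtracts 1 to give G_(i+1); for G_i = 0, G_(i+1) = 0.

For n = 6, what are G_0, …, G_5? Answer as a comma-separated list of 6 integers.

(0) 6|_3 = 2·3 ↦ 2·4|_4 = 8 ⇒ 7
(1) 7|_4 = 4 + 3 ↦ 5 + 3|_5 = 8 ⇒ 7
(2) 7|_5 = 5 + 2 ↦ 6 + 2|_6 = 8 ⇒ 7
(3) 7|_6 = 6 + 1 ↦ 7 + 1|_7 = 8 ⇒ 7
(4) 7|_7 = 7 ↦ 8|_8 = 8 ⇒ 7

6, 7, 7, 7, 7, 7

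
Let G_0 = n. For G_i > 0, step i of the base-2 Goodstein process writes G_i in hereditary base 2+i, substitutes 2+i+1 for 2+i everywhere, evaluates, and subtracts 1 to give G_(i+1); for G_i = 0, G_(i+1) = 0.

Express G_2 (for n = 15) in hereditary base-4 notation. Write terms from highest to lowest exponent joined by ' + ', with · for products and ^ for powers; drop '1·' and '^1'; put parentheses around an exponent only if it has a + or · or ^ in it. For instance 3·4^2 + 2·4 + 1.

G_0=15  [base 2] 2^(2 + 1) + 2^2 + 2 + 1  →[2↦3]→  3^(3 + 1) + 3^3 + 3 + 1 = 112  −1 ⇒ G_1=111
G_1=111  [base 3] 3^(3 + 1) + 3^3 + 3  →[3↦4]→  4^(4 + 1) + 4^4 + 4 = 1284  −1 ⇒ G_2=1283

4^(4 + 1) + 4^4 + 3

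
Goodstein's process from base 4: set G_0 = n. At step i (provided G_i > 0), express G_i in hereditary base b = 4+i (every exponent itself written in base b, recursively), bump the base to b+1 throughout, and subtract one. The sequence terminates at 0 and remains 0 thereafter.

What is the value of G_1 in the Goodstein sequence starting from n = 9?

9 —HB4→ 2·4 + 1 —bump→ 2·5 + 1 = 11 —(−1)→ 10
10 —HB5→ 2·5 —bump→ 2·6 = 12 —(−1)→ 11

10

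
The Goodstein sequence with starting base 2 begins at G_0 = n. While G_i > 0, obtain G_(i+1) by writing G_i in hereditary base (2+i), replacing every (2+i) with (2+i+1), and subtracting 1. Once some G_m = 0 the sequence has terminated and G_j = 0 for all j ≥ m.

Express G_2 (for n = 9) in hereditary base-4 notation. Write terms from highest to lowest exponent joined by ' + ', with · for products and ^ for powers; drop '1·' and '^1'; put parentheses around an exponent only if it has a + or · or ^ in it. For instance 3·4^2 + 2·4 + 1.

(0) 9|_2 = 2^(2 + 1) + 1 ↦ 3^(3 + 1) + 1|_3 = 82 ⇒ 81
(1) 81|_3 = 3^(3 + 1) ↦ 4^(4 + 1)|_4 = 1024 ⇒ 1023
(2) 1023|_4 = 3·4^4 + 3·4^3 + 3·4^2 + 3·4 + 3 ↦ 3·5^5 + 3·5^3 + 3·5^2 + 3·5 + 3|_5 = 9843 ⇒ 9842

3·4^4 + 3·4^3 + 3·4^2 + 3·4 + 3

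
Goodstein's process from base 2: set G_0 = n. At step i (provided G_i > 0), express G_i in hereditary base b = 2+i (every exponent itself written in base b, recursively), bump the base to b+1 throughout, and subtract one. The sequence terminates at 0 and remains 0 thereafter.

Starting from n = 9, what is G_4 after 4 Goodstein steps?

140743

base 2: 9 = 2^(2 + 1) + 1; at 3: 3^(3 + 1) + 1 = 82; next = 81
base 3: 81 = 3^(3 + 1); at 4: 4^(4 + 1) = 1024; next = 1023
base 4: 1023 = 3·4^4 + 3·4^3 + 3·4^2 + 3·4 + 3; at 5: 3·5^5 + 3·5^3 + 3·5^2 + 3·5 + 3 = 9843; next = 9842
base 5: 9842 = 3·5^5 + 3·5^3 + 3·5^2 + 3·5 + 2; at 6: 3·6^6 + 3·6^3 + 3·6^2 + 3·6 + 2 = 140744; next = 140743
base 6: 140743 = 3·6^6 + 3·6^3 + 3·6^2 + 3·6 + 1; at 7: 3·7^7 + 3·7^3 + 3·7^2 + 3·7 + 1 = 2471827; next = 2471826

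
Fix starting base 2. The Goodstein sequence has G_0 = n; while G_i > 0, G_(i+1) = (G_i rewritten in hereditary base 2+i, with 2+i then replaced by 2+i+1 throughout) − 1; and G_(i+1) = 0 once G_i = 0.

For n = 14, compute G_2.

1281

G_0 = 14. HB_2(14) = 2^(2 + 1) + 2^2 + 2. Bump = 111. G_1 = 110.
G_1 = 110. HB_3(110) = 3^(3 + 1) + 3^3 + 2. Bump = 1282. G_2 = 1281.
G_2 = 1281. HB_4(1281) = 4^(4 + 1) + 4^4 + 1. Bump = 18751. G_3 = 18750.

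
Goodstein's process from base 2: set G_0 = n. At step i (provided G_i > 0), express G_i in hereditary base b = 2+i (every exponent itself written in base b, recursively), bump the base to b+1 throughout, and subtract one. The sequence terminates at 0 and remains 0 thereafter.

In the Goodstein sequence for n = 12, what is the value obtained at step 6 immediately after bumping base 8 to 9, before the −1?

G_0 = 12. HB_2(12) = 2^(2 + 1) + 2^2. Bump = 108. G_1 = 107.
G_1 = 107. HB_3(107) = 3^(3 + 1) + 2·3^2 + 2·3 + 2. Bump = 1066. G_2 = 1065.
G_2 = 1065. HB_4(1065) = 4^(4 + 1) + 2·4^2 + 2·4 + 1. Bump = 15686. G_3 = 15685.
G_3 = 15685. HB_5(15685) = 5^(5 + 1) + 2·5^2 + 2·5. Bump = 280020. G_4 = 280019.
G_4 = 280019. HB_6(280019) = 6^(6 + 1) + 2·6^2 + 6 + 5. Bump = 5764911. G_5 = 5764910.
G_5 = 5764910. HB_7(5764910) = 7^(7 + 1) + 2·7^2 + 7 + 4. Bump = 134217868. G_6 = 134217867.

3486784575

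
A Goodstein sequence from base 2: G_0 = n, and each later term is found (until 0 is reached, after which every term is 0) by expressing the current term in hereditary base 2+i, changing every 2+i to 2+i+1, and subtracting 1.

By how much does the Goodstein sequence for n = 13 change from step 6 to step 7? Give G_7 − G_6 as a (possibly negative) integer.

[0] 13 ≡ 2^(2 + 1) + 2^2 + 1 (base 2). Lift 3: 109. −1: 108.
[1] 108 ≡ 3^(3 + 1) + 3^3 (base 3). Lift 4: 1280. −1: 1279.
[2] 1279 ≡ 4^(4 + 1) + 3·4^3 + 3·4^2 + 3·4 + 3 (base 4). Lift 5: 16093. −1: 16092.
[3] 16092 ≡ 5^(5 + 1) + 3·5^3 + 3·5^2 + 3·5 + 2 (base 5). Lift 6: 280712. −1: 280711.
[4] 280711 ≡ 6^(6 + 1) + 3·6^3 + 3·6^2 + 3·6 + 1 (base 6). Lift 7: 5765999. −1: 5765998.
[5] 5765998 ≡ 7^(7 + 1) + 3·7^3 + 3·7^2 + 3·7 (base 7). Lift 8: 134219480. −1: 134219479.
[6] 134219479 ≡ 8^(8 + 1) + 3·8^3 + 3·8^2 + 2·8 + 7 (base 8). Lift 9: 3486786856. −1: 3486786855.

3352567376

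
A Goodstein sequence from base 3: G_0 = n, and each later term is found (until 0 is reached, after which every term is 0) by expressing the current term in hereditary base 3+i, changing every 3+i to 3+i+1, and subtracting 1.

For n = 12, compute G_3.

base 3: 12 = 3^2 + 3; at 4: 4^2 + 4 = 20; next = 19
base 4: 19 = 4^2 + 3; at 5: 5^2 + 3 = 28; next = 27
base 5: 27 = 5^2 + 2; at 6: 6^2 + 2 = 38; next = 37

37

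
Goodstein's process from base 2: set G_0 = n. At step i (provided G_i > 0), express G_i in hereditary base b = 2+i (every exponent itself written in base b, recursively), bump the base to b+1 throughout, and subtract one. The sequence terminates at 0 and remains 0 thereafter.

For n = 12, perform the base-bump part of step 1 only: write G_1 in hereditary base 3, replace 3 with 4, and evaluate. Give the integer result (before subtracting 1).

step 0: 12 = 2^(2 + 1) + 2^2; sub 3 for 2: 3^(3 + 1) + 3^3; = 108; G_1 = 108−1 = 107
step 1: 107 = 3^(3 + 1) + 2·3^2 + 2·3 + 2; sub 4 for 3: 4^(4 + 1) + 2·4^2 + 2·4 + 2; = 1066; G_2 = 1066−1 = 1065

1066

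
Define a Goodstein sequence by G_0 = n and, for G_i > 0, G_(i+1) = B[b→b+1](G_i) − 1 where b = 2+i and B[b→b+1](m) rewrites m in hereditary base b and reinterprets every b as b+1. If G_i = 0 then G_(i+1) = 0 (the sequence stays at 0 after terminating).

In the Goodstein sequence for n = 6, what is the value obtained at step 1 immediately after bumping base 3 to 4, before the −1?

G_0 = 6. HB_2(6) = 2^2 + 2. Bump = 30. G_1 = 29.
G_1 = 29. HB_3(29) = 3^3 + 2. Bump = 258. G_2 = 257.

258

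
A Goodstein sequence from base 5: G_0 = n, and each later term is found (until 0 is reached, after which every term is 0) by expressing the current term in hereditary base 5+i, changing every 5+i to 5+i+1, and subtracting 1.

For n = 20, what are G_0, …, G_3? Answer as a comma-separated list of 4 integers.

[0] 20 ≡ 4·5 (base 5). Lift 6: 24. −1: 23.
[1] 23 ≡ 3·6 + 5 (base 6). Lift 7: 26. −1: 25.
[2] 25 ≡ 3·7 + 4 (base 7). Lift 8: 28. −1: 27.

20, 23, 25, 27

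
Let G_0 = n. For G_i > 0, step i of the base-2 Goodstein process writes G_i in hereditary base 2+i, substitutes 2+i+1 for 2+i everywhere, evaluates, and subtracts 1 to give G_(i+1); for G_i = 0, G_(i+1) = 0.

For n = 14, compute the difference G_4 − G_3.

307841

(0) 14|_2 = 2^(2 + 1) + 2^2 + 2 ↦ 3^(3 + 1) + 3^3 + 3|_3 = 111 ⇒ 110
(1) 110|_3 = 3^(3 + 1) + 3^3 + 2 ↦ 4^(4 + 1) + 4^4 + 2|_4 = 1282 ⇒ 1281
(2) 1281|_4 = 4^(4 + 1) + 4^4 + 1 ↦ 5^(5 + 1) + 5^5 + 1|_5 = 18751 ⇒ 18750
(3) 18750|_5 = 5^(5 + 1) + 5^5 ↦ 6^(6 + 1) + 6^6|_6 = 326592 ⇒ 326591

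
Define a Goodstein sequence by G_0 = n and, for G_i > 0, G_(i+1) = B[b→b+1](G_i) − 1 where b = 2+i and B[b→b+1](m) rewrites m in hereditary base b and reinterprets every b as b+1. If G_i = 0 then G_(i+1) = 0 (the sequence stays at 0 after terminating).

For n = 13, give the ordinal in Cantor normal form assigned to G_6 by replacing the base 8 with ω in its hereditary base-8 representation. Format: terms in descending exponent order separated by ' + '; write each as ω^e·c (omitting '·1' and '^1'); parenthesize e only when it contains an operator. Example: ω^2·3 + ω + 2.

base 2: 13 = 2^(2 + 1) + 2^2 + 1; at 3: 3^(3 + 1) + 3^3 + 1 = 109; next = 108
base 3: 108 = 3^(3 + 1) + 3^3; at 4: 4^(4 + 1) + 4^4 = 1280; next = 1279
base 4: 1279 = 4^(4 + 1) + 3·4^3 + 3·4^2 + 3·4 + 3; at 5: 5^(5 + 1) + 3·5^3 + 3·5^2 + 3·5 + 3 = 16093; next = 16092
base 5: 16092 = 5^(5 + 1) + 3·5^3 + 3·5^2 + 3·5 + 2; at 6: 6^(6 + 1) + 3·6^3 + 3·6^2 + 3·6 + 2 = 280712; next = 280711
base 6: 280711 = 6^(6 + 1) + 3·6^3 + 3·6^2 + 3·6 + 1; at 7: 7^(7 + 1) + 3·7^3 + 3·7^2 + 3·7 + 1 = 5765999; next = 5765998
base 7: 5765998 = 7^(7 + 1) + 3·7^3 + 3·7^2 + 3·7; at 8: 8^(8 + 1) + 3·8^3 + 3·8^2 + 3·8 = 134219480; next = 134219479
base 8: 134219479 = 8^(8 + 1) + 3·8^3 + 3·8^2 + 2·8 + 7; at 9: 9^(9 + 1) + 3·9^3 + 3·9^2 + 2·9 + 7 = 3486786856; next = 3486786855

ω^(ω + 1) + ω^3·3 + ω^2·3 + ω·2 + 7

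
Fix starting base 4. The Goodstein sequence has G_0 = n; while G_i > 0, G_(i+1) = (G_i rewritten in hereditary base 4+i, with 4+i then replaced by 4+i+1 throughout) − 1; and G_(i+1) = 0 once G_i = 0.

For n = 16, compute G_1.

step 0: 16 = 4^2; sub 5 for 4: 5^2; = 25; G_1 = 25−1 = 24
step 1: 24 = 4·5 + 4; sub 6 for 5: 4·6 + 4; = 28; G_2 = 28−1 = 27

24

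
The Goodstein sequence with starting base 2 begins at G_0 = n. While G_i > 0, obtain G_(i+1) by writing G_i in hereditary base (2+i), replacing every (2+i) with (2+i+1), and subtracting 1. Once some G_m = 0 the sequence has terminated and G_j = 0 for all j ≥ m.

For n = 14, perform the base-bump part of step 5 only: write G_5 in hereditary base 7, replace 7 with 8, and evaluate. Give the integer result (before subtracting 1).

134404972

(0) 14|_2 = 2^(2 + 1) + 2^2 + 2 ↦ 3^(3 + 1) + 3^3 + 3|_3 = 111 ⇒ 110
(1) 110|_3 = 3^(3 + 1) + 3^3 + 2 ↦ 4^(4 + 1) + 4^4 + 2|_4 = 1282 ⇒ 1281
(2) 1281|_4 = 4^(4 + 1) + 4^4 + 1 ↦ 5^(5 + 1) + 5^5 + 1|_5 = 18751 ⇒ 18750
(3) 18750|_5 = 5^(5 + 1) + 5^5 ↦ 6^(6 + 1) + 6^6|_6 = 326592 ⇒ 326591
(4) 326591|_6 = 6^(6 + 1) + 5·6^5 + 5·6^4 + 5·6^3 + 5·6^2 + 5·6 + 5 ↦ 7^(7 + 1) + 5·7^5 + 5·7^4 + 5·7^3 + 5·7^2 + 5·7 + 5|_7 = 5862841 ⇒ 5862840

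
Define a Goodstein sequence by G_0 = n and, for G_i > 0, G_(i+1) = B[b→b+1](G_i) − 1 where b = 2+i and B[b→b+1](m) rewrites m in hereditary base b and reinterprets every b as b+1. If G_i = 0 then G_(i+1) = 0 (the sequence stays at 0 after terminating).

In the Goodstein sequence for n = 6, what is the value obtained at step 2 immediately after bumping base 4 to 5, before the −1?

3126

G_0 = 6. HB_2(6) = 2^2 + 2. Bump = 30. G_1 = 29.
G_1 = 29. HB_3(29) = 3^3 + 2. Bump = 258. G_2 = 257.
G_2 = 257. HB_4(257) = 4^4 + 1. Bump = 3126. G_3 = 3125.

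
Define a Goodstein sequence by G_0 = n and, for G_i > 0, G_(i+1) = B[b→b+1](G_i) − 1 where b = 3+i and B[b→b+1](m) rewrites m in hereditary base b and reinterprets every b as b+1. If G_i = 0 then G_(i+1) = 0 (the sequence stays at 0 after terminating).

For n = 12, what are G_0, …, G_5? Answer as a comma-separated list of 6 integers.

12, 19, 27, 37, 49, 63

[0] 12 ≡ 3^2 + 3 (base 3). Lift 4: 20. −1: 19.
[1] 19 ≡ 4^2 + 3 (base 4). Lift 5: 28. −1: 27.
[2] 27 ≡ 5^2 + 2 (base 5). Lift 6: 38. −1: 37.
[3] 37 ≡ 6^2 + 1 (base 6). Lift 7: 50. −1: 49.
[4] 49 ≡ 7^2 (base 7). Lift 8: 64. −1: 63.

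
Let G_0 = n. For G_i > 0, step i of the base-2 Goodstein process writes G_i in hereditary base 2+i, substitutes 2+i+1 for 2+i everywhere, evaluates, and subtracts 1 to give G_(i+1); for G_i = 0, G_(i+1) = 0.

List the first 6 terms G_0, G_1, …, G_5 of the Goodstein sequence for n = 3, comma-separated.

3, 3, 3, 2, 1, 0

3 —HB2→ 2 + 1 —bump→ 3 + 1 = 4 —(−1)→ 3
3 —HB3→ 3 —bump→ 4 = 4 —(−1)→ 3
3 —HB4→ 3 —bump→ 3 = 3 —(−1)→ 2
2 —HB5→ 2 —bump→ 2 = 2 —(−1)→ 1
1 —HB6→ 1 —bump→ 1 = 1 —(−1)→ 0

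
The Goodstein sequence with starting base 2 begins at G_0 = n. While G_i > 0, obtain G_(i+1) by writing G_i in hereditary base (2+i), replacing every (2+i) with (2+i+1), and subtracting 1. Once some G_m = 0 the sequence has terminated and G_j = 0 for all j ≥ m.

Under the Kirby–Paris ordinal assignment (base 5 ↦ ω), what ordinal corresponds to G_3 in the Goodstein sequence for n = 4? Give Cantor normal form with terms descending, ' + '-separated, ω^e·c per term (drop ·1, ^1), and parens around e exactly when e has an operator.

base 2: 4 = 2^2; at 3: 3^3 = 27; next = 26
base 3: 26 = 2·3^2 + 2·3 + 2; at 4: 2·4^2 + 2·4 + 2 = 42; next = 41
base 4: 41 = 2·4^2 + 2·4 + 1; at 5: 2·5^2 + 2·5 + 1 = 61; next = 60
base 5: 60 = 2·5^2 + 2·5; at 6: 2·6^2 + 2·6 = 84; next = 83

ω^2·2 + ω·2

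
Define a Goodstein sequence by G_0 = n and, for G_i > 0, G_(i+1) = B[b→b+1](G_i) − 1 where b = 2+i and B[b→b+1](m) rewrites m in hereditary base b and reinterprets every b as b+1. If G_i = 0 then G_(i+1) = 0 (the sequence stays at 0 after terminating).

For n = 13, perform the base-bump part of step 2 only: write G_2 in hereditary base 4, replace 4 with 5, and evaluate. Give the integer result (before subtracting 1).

16093

G_0 = 13. HB_2(13) = 2^(2 + 1) + 2^2 + 1. Bump = 109. G_1 = 108.
G_1 = 108. HB_3(108) = 3^(3 + 1) + 3^3. Bump = 1280. G_2 = 1279.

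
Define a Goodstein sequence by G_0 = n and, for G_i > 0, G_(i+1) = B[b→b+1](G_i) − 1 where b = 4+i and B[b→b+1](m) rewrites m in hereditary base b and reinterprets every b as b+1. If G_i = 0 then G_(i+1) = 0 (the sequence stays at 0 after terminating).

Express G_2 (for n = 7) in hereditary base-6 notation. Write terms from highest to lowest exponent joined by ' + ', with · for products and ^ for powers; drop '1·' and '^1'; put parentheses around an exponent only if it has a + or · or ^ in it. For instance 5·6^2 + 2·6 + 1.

G_0 = 7. HB_4(7) = 4 + 3. Bump = 8. G_1 = 7.
G_1 = 7. HB_5(7) = 5 + 2. Bump = 8. G_2 = 7.
G_2 = 7. HB_6(7) = 6 + 1. Bump = 8. G_3 = 7.

6 + 1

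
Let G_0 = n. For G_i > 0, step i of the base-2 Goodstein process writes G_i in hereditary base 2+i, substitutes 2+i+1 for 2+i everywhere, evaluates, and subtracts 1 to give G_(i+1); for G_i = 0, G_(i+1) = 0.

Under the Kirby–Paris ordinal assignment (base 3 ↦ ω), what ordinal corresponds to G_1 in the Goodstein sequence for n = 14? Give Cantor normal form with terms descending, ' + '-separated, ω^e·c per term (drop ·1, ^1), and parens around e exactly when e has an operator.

ω^(ω + 1) + ω^ω + 2

(0) 14|_2 = 2^(2 + 1) + 2^2 + 2 ↦ 3^(3 + 1) + 3^3 + 3|_3 = 111 ⇒ 110
(1) 110|_3 = 3^(3 + 1) + 3^3 + 2 ↦ 4^(4 + 1) + 4^4 + 2|_4 = 1282 ⇒ 1281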